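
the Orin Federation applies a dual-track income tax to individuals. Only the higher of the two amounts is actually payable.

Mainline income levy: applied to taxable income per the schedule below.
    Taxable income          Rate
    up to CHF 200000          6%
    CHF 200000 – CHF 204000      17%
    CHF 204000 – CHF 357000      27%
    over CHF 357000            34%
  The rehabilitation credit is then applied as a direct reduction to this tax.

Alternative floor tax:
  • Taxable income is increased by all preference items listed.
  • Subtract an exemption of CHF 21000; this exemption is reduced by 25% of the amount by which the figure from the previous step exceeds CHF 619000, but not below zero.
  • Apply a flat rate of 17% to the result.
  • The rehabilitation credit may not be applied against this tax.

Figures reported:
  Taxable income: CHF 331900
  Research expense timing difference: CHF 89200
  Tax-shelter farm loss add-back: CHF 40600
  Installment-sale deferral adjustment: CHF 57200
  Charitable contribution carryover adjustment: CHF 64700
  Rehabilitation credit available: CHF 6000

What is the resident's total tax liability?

CHF 95642

Alternative floor tax:
  Adjusted income: CHF 331900 + CHF 89200 + CHF 40600 + CHF 57200 + CHF 64700 = CHF 583600
  Exemption: CHF 583600 ≤ CHF 619000, so full CHF 21000 applies
  Base: CHF 583600 − CHF 21000 = CHF 562600
  CHF 562600 × 17% = CHF 95642

Mainline income levy:
  CHF 200000 × 6% = CHF 12000
  CHF 4000 × 17% = CHF 680
  CHF 127900 × 27% = CHF 34533
  → CHF 47213
  Less rehabilitation credit CHF 6000 → CHF 41213

CHF 95642 > CHF 41213, so the alternative floor tax is the binding amount.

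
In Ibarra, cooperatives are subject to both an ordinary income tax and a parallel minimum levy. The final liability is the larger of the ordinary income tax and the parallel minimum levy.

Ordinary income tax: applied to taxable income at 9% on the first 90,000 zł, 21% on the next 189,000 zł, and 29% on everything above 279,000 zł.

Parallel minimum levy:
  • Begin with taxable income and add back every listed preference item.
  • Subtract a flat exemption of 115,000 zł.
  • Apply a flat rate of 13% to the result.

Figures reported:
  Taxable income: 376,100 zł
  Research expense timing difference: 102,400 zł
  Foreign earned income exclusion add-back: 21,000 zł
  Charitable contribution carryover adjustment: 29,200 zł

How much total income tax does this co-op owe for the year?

Parallel minimum levy:
  Adjusted income: 376,100 zł + 102,400 zł + 21,000 zł + 29,200 zł = 528,700 zł
  Less exemption 115,000 zł → base 413,700 zł
  413,700 zł × 13% = 53,781 zł

Ordinary income tax:
  90,000 zł × 9% = 8,100 zł
  189,000 zł × 21% = 39,690 zł
  97,100 zł × 29% = 28,159 zł
  → 75,949 zł

75,949 zł > 53,781 zł, so the ordinary income tax governs.

75,949 zł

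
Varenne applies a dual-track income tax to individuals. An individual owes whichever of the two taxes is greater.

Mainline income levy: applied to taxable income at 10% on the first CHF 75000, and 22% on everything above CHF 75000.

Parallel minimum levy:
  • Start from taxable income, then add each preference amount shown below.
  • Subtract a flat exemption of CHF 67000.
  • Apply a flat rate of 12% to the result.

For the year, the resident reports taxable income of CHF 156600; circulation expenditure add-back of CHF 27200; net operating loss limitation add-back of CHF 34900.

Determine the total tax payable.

Mainline income levy:
  CHF 75000 × 10% = CHF 7500
  CHF 81600 × 22% = CHF 17952
  → CHF 25452

Parallel minimum levy:
  Adjusted income: CHF 156600 + CHF 27200 + CHF 34900 = CHF 218700
  Less exemption CHF 67000 → base CHF 151700
  CHF 151700 × 12% = CHF 18204

CHF 25452 > CHF 18204, so the mainline income levy governs.

CHF 25452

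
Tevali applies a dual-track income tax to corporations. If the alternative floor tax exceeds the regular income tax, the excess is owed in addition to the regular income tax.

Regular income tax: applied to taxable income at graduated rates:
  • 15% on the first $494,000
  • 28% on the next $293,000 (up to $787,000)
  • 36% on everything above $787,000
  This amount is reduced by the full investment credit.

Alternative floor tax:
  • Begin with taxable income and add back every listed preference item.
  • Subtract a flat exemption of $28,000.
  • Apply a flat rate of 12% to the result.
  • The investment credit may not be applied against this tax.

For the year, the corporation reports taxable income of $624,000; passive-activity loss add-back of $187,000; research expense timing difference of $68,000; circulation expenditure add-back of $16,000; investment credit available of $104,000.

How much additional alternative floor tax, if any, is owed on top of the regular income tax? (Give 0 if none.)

Alternative floor tax:
  Adjusted income: $624,000 + $187,000 + $68,000 + $16,000 = $895,000
  Less exemption $28,000 → base $867,000
  $867,000 × 12% = $104,040

Regular income tax:
  $494,000 × 15% = $74,100
  $130,000 × 28% = $36,400
  → $110,500
  Less investment credit $104,000 → $6,500

Excess of alternative floor tax over regular income tax: $104,040 − $6,500 = $97,540.

$97,540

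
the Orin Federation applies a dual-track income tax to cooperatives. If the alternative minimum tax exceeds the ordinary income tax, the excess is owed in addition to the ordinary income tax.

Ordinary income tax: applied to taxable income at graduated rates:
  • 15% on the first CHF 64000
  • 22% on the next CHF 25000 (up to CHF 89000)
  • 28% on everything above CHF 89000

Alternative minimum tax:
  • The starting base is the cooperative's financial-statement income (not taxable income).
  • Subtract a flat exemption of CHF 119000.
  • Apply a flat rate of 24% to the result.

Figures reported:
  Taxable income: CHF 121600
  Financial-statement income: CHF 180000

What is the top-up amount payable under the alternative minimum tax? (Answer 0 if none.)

CHF 0

Alternative minimum tax:
  Base (financial-statement income): CHF 180000
  Less exemption CHF 119000 → base CHF 61000
  CHF 61000 × 24% = CHF 14640

Ordinary income tax:
  CHF 64000 × 15% = CHF 9600
  CHF 25000 × 22% = CHF 5500
  CHF 32600 × 28% = CHF 9128
  → CHF 24228

CHF 14640 ≤ CHF 24228, so no add-on is due.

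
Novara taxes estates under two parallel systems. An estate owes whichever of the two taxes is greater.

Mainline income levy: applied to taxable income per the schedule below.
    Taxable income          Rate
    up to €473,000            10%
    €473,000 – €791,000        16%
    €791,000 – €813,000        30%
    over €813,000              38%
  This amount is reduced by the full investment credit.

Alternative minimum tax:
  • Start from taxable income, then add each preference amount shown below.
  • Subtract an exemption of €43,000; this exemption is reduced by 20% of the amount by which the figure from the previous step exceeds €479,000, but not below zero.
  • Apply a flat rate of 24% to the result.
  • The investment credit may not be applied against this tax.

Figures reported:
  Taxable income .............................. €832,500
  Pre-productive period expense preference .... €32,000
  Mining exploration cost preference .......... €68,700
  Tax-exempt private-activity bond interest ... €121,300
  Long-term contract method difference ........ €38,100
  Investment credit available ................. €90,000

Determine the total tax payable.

€262,224

Mainline income levy:
  €473,000 × 10% = €47,300
  €318,000 × 16% = €50,880
  €22,000 × 30% = €6,600
  €19,500 × 38% = €7,410
  → €112,190
  Less investment credit €90,000 → €22,190

Alternative minimum tax:
  Adjusted income: €832,500 + €32,000 + €68,700 + €121,300 + €38,100 = €1,092,600
  Exemption: 20% × (€1,092,600 − €479,000) = €122,720 ≥ €43,000, so the exemption is fully phased out
  Base: €1,092,600 − €0 = €1,092,600
  €1,092,600 × 24% = €262,224

€262,224 > €22,190, so the alternative minimum tax is the binding amount.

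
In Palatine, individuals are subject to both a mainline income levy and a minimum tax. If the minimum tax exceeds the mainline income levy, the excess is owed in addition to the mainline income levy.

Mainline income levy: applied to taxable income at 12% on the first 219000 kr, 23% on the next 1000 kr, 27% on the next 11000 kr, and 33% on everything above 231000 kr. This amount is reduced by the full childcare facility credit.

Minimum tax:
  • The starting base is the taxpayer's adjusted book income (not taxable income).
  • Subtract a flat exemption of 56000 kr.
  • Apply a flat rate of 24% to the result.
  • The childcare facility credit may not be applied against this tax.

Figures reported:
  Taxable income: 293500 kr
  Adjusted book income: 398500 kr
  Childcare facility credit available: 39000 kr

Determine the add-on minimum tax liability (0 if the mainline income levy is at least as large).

Mainline income levy:
  219000 kr × 12% = 26280 kr
  1000 kr × 23% = 230 kr
  11000 kr × 27% = 2970 kr
  62500 kr × 33% = 20625 kr
  → 50105 kr
  Less childcare facility credit 39000 kr → 11105 kr

Minimum tax:
  Base (adjusted book income): 398500 kr
  Less exemption 56000 kr → base 342500 kr
  342500 kr × 24% = 82200 kr

Excess of minimum tax over mainline income levy: 82200 kr − 11105 kr = 71095 kr.

71095 kr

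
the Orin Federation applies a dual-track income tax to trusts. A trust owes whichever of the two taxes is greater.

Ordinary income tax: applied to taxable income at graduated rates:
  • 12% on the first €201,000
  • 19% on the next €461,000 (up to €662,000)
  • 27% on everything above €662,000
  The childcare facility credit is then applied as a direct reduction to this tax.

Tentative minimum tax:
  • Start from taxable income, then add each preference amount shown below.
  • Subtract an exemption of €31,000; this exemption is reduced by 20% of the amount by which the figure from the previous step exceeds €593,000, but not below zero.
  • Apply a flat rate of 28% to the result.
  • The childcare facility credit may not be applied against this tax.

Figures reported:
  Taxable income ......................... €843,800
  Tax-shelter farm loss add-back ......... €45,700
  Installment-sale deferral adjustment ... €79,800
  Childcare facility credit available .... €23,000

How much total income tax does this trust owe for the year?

€271,404

Ordinary income tax:
  €201,000 × 12% = €24,120
  €461,000 × 19% = €87,590
  €181,800 × 27% = €49,086
  → €160,796
  Less childcare facility credit €23,000 → €137,796

Tentative minimum tax:
  Adjusted income: €843,800 + €45,700 + €79,800 = €969,300
  Exemption: 20% × (€969,300 − €593,000) = €75,260 ≥ €31,000, so the exemption is fully phased out
  Base: €969,300 − €0 = €969,300
  €969,300 × 28% = €271,404

€271,404 > €137,796, so the tentative minimum tax is the binding amount.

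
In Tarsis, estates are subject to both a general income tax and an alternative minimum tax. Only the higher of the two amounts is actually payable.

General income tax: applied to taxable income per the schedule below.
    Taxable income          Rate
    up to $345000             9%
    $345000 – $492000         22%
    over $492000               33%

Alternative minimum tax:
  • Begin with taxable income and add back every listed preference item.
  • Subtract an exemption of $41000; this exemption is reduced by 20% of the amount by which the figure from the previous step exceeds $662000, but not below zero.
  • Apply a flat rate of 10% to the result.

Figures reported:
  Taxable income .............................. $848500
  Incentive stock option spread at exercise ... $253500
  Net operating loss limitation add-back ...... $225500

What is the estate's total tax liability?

$181035

General income tax:
  $345000 × 9% = $31050
  $147000 × 22% = $32340
  $356500 × 33% = $117645
  → $181035

Alternative minimum tax:
  Adjusted income: $848500 + $253500 + $225500 = $1327500
  Exemption: 20% × ($1327500 − $662000) = $133100 ≥ $41000, so the exemption is fully phased out
  Base: $1327500 − $0 = $1327500
  $1327500 × 10% = $132750

$181035 > $132750, so the general income tax governs.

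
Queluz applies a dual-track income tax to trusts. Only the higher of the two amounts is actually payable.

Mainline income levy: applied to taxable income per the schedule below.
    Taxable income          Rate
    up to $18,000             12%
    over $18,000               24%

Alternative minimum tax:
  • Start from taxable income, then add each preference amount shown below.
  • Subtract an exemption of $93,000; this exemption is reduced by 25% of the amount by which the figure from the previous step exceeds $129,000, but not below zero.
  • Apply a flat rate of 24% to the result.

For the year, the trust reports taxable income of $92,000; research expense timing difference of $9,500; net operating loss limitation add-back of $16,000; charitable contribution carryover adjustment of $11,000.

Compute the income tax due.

Mainline income levy:
  $18,000 × 12% = $2,160
  $74,000 × 24% = $17,760
  → $19,920

Alternative minimum tax:
  Adjusted income: $92,000 + $9,500 + $16,000 + $11,000 = $128,500
  Exemption: $128,500 ≤ $129,000, so full $93,000 applies
  Base: $128,500 − $93,000 = $35,500
  $35,500 × 24% = $8,520

$19,920 > $8,520, so the mainline income levy governs.

$19,920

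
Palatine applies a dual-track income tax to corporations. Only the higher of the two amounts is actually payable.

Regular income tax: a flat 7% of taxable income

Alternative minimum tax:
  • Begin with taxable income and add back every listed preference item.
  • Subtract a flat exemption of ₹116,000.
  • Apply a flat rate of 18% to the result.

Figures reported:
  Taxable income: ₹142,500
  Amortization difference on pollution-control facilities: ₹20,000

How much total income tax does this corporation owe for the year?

₹9,975

Alternative minimum tax:
  Adjusted income: ₹142,500 + ₹20,000 = ₹162,500
  Less exemption ₹116,000 → base ₹46,500
  ₹46,500 × 18% = ₹8,370

Regular income tax:
  ₹142,500 × 7% = ₹9,975

₹9,975 > ₹8,370, so the regular income tax governs.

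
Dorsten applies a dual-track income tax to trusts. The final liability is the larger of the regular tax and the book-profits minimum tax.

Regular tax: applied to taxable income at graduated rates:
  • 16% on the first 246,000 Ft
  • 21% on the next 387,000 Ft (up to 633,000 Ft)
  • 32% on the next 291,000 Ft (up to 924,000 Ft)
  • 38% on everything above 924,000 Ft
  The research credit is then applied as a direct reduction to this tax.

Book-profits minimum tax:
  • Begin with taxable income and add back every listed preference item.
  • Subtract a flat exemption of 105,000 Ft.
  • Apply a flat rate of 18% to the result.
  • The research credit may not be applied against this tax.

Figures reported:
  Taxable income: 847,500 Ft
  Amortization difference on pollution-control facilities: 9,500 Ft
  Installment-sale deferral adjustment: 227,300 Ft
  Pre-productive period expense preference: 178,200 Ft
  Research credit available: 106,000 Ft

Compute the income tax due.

Regular tax:
  246,000 Ft × 16% = 39,360 Ft
  387,000 Ft × 21% = 81,270 Ft
  214,500 Ft × 32% = 68,640 Ft
  → 189,270 Ft
  Less research credit 106,000 Ft → 83,270 Ft

Book-profits minimum tax:
  Adjusted income: 847,500 Ft + 9,500 Ft + 227,300 Ft + 178,200 Ft = 1,262,500 Ft
  Less exemption 105,000 Ft → base 1,157,500 Ft
  1,157,500 Ft × 18% = 208,350 Ft

208,350 Ft > 83,270 Ft, so the book-profits minimum tax is the binding amount.

208,350 Ft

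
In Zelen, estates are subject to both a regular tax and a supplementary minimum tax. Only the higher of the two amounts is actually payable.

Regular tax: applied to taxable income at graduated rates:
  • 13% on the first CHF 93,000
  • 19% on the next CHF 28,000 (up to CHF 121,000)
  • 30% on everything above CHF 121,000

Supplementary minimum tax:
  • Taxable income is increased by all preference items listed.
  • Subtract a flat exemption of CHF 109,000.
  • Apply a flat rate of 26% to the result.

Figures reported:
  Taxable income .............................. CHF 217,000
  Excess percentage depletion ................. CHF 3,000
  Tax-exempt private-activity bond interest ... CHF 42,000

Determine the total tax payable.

Regular tax:
  CHF 93,000 × 13% = CHF 12,090
  CHF 28,000 × 19% = CHF 5,320
  CHF 96,000 × 30% = CHF 28,800
  → CHF 46,210

Supplementary minimum tax:
  Adjusted income: CHF 217,000 + CHF 3,000 + CHF 42,000 = CHF 262,000
  Less exemption CHF 109,000 → base CHF 153,000
  CHF 153,000 × 26% = CHF 39,780

CHF 46,210 > CHF 39,780, so the regular tax governs.

CHF 46,210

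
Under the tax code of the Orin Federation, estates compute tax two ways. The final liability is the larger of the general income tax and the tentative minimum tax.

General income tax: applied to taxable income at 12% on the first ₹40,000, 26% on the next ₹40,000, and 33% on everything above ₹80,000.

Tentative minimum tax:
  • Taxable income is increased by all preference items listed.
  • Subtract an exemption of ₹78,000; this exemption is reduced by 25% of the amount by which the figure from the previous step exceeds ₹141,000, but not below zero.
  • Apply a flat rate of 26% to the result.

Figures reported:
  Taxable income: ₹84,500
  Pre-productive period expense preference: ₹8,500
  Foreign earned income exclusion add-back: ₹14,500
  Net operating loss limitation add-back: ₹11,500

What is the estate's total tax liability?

₹16,685

General income tax:
  ₹40,000 × 12% = ₹4,800
  ₹40,000 × 26% = ₹10,400
  ₹4,500 × 33% = ₹1,485
  → ₹16,685

Tentative minimum tax:
  Adjusted income: ₹84,500 + ₹8,500 + ₹14,500 + ₹11,500 = ₹119,000
  Exemption: ₹119,000 ≤ ₹141,000, so full ₹78,000 applies
  Base: ₹119,000 − ₹78,000 = ₹41,000
  ₹41,000 × 26% = ₹10,660

₹16,685 > ₹10,660, so the general income tax governs.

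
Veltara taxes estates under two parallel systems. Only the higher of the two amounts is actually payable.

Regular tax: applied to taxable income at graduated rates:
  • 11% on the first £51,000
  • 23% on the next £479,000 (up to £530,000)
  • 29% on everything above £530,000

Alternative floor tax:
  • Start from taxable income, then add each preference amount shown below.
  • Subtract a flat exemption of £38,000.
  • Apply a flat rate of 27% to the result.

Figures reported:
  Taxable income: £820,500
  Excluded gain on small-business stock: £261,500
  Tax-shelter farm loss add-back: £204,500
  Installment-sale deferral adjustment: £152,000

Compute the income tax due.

£378,135

Regular tax:
  £51,000 × 11% = £5,610
  £479,000 × 23% = £110,170
  £290,500 × 29% = £84,245
  → £200,025

Alternative floor tax:
  Adjusted income: £820,500 + £261,500 + £204,500 + £152,000 = £1,438,500
  Less exemption £38,000 → base £1,400,500
  £1,400,500 × 27% = £378,135

£378,135 > £200,025, so the alternative floor tax is the binding amount.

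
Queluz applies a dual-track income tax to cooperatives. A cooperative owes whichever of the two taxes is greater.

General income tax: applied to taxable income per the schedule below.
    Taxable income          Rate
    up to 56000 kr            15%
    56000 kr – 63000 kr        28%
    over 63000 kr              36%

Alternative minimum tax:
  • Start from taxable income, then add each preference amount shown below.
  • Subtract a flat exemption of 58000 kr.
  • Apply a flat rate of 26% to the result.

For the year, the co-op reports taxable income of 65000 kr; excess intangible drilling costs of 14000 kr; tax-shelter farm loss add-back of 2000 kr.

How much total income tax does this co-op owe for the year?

11080 kr

General income tax:
  56000 kr × 15% = 8400 kr
  7000 kr × 28% = 1960 kr
  2000 kr × 36% = 720 kr
  → 11080 kr

Alternative minimum tax:
  Adjusted income: 65000 kr + 14000 kr + 2000 kr = 81000 kr
  Less exemption 58000 kr → base 23000 kr
  23000 kr × 26% = 5980 kr

11080 kr > 5980 kr, so the general income tax governs.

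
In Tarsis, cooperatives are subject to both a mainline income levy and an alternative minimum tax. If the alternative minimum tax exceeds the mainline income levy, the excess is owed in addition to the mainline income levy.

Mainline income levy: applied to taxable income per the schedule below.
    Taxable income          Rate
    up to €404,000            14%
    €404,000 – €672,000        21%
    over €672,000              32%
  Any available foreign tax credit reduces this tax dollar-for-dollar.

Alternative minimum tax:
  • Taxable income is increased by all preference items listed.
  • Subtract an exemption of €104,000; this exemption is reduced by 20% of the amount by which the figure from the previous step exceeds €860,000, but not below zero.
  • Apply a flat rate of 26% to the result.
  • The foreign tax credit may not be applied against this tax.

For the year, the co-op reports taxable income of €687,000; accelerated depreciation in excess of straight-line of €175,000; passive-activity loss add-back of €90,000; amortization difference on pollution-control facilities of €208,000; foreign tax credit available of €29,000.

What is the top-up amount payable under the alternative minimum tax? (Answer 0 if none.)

Mainline income levy:
  €404,000 × 14% = €56,560
  €268,000 × 21% = €56,280
  €15,000 × 32% = €4,800
  → €117,640
  Less foreign tax credit €29,000 → €88,640

Alternative minimum tax:
  Adjusted income: €687,000 + €175,000 + €90,000 + €208,000 = €1,160,000
  Exemption: €104,000 − 20% × (€1,160,000 − €860,000) = €104,000 − €60,000 = €44,000
  Base: €1,160,000 − €44,000 = €1,116,000
  €1,116,000 × 26% = €290,160

Excess of alternative minimum tax over mainline income levy: €290,160 − €88,640 = €201,520.

€201,520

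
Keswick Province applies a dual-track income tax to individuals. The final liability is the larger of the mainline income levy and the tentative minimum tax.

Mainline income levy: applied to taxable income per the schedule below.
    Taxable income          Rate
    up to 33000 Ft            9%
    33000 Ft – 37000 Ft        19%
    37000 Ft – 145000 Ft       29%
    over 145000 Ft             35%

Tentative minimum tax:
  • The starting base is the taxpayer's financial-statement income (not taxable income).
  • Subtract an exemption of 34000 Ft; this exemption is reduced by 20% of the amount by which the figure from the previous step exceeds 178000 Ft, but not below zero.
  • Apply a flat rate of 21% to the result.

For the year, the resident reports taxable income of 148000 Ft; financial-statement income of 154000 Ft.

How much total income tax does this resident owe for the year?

Tentative minimum tax:
  Base (financial-statement income): 154000 Ft
  Exemption: 154000 Ft ≤ 178000 Ft, so full 34000 Ft applies
  Base: 154000 Ft − 34000 Ft = 120000 Ft
  120000 Ft × 21% = 25200 Ft

Mainline income levy:
  33000 Ft × 9% = 2970 Ft
  4000 Ft × 19% = 760 Ft
  108000 Ft × 29% = 31320 Ft
  3000 Ft × 35% = 1050 Ft
  → 36100 Ft

36100 Ft > 25200 Ft, so the mainline income levy governs.

36100 Ft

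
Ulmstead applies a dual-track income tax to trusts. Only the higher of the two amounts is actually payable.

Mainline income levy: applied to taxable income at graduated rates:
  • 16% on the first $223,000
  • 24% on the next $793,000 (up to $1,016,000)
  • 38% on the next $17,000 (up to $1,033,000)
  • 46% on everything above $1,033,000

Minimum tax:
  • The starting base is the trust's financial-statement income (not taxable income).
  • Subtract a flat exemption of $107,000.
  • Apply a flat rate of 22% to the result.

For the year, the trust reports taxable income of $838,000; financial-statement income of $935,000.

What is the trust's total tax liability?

Minimum tax:
  Base (financial-statement income): $935,000
  Less exemption $107,000 → base $828,000
  $828,000 × 22% = $182,160

Mainline income levy:
  $223,000 × 16% = $35,680
  $615,000 × 24% = $147,600
  → $183,280

$183,280 > $182,160, so the mainline income levy governs.

$183,280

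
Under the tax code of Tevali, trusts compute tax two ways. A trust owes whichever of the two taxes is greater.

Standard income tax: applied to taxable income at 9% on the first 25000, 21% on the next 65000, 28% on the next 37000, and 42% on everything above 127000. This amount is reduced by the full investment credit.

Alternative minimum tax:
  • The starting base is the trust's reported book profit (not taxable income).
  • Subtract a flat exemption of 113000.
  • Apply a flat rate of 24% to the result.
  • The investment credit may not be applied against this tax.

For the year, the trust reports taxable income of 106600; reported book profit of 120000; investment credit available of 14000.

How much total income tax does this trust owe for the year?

6548

Alternative minimum tax:
  Base (reported book profit): 120000
  Less exemption 113000 → base 7000
  7000 × 24% = 1680

Standard income tax:
  25000 × 9% = 2250
  65000 × 21% = 13650
  16600 × 28% = 4648
  → 20548
  Less investment credit 14000 → 6548

6548 > 1680, so the standard income tax governs.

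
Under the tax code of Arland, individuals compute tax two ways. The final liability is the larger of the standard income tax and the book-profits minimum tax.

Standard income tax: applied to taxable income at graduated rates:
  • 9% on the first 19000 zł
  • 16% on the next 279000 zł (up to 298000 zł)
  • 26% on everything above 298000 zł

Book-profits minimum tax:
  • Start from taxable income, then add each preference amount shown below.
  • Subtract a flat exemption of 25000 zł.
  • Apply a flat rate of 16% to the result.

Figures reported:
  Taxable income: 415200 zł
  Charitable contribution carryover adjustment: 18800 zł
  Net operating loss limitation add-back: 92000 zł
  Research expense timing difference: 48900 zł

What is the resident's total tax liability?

Book-profits minimum tax:
  Adjusted income: 415200 zł + 18800 zł + 92000 zł + 48900 zł = 574900 zł
  Less exemption 25000 zł → base 549900 zł
  549900 zł × 16% = 87984 zł

Standard income tax:
  19000 zł × 9% = 1710 zł
  279000 zł × 16% = 44640 zł
  117200 zł × 26% = 30472 zł
  → 76822 zł

87984 zł > 76822 zł, so the book-profits minimum tax is the binding amount.

87984 zł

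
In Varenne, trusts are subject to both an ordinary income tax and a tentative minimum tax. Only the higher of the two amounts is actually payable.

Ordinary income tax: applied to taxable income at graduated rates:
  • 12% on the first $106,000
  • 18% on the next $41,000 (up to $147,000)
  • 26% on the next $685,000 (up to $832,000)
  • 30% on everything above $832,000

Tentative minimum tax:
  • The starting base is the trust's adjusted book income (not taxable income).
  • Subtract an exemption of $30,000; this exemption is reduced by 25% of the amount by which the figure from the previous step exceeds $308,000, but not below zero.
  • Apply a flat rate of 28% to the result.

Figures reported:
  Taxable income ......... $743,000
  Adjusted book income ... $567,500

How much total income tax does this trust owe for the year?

$175,060

Ordinary income tax:
  $106,000 × 12% = $12,720
  $41,000 × 18% = $7,380
  $596,000 × 26% = $154,960
  → $175,060

Tentative minimum tax:
  Base (adjusted book income): $567,500
  Exemption: 25% × ($567,500 − $308,000) = $64,875 ≥ $30,000, so the exemption is fully phased out
  Base: $567,500 − $0 = $567,500
  $567,500 × 28% = $158,900

$175,060 > $158,900, so the ordinary income tax governs.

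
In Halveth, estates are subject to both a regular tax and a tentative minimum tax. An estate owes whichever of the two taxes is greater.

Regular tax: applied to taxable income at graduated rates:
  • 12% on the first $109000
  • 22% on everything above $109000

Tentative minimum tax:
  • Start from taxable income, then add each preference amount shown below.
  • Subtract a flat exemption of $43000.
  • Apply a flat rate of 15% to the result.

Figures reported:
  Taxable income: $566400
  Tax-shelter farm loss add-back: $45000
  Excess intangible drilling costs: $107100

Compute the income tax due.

Regular tax:
  $109000 × 12% = $13080
  $457400 × 22% = $100628
  → $113708

Tentative minimum tax:
  Adjusted income: $566400 + $45000 + $107100 = $718500
  Less exemption $43000 → base $675500
  $675500 × 15% = $101325

$113708 > $101325, so the regular tax governs.

$113708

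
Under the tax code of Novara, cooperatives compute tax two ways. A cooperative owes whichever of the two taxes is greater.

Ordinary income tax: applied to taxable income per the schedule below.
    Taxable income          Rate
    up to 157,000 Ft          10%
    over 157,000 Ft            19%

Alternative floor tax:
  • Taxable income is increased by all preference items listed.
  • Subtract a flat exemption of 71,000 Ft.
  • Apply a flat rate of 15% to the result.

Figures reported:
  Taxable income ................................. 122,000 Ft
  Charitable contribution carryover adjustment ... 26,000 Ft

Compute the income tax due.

Ordinary income tax:
  122,000 Ft × 10% = 12,200 Ft

Alternative floor tax:
  Adjusted income: 122,000 Ft + 26,000 Ft = 148,000 Ft
  Less exemption 71,000 Ft → base 77,000 Ft
  77,000 Ft × 15% = 11,550 Ft

12,200 Ft > 11,550 Ft, so the ordinary income tax governs.

12,200 Ft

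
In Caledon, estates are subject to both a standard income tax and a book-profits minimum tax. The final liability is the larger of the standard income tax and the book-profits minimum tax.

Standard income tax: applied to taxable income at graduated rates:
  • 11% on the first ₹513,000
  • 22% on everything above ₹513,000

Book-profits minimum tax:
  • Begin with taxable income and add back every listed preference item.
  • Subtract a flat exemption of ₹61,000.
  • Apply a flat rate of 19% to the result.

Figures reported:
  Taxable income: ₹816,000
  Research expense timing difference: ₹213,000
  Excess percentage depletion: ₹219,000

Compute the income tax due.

₹225,530

Standard income tax:
  ₹513,000 × 11% = ₹56,430
  ₹303,000 × 22% = ₹66,660
  → ₹123,090

Book-profits minimum tax:
  Adjusted income: ₹816,000 + ₹213,000 + ₹219,000 = ₹1,248,000
  Less exemption ₹61,000 → base ₹1,187,000
  ₹1,187,000 × 19% = ₹225,530

₹225,530 > ₹123,090, so the book-profits minimum tax is the binding amount.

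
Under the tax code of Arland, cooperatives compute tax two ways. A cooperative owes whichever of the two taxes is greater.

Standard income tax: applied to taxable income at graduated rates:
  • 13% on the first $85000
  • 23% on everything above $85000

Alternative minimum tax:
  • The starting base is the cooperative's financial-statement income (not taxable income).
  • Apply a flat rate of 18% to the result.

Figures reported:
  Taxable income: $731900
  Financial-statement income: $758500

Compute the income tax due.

Alternative minimum tax:
  Base (financial-statement income): $758500
  $758500 × 18% = $136530

Standard income tax:
  $85000 × 13% = $11050
  $646900 × 23% = $148787
  → $159837

$159837 > $136530, so the standard income tax governs.

$159837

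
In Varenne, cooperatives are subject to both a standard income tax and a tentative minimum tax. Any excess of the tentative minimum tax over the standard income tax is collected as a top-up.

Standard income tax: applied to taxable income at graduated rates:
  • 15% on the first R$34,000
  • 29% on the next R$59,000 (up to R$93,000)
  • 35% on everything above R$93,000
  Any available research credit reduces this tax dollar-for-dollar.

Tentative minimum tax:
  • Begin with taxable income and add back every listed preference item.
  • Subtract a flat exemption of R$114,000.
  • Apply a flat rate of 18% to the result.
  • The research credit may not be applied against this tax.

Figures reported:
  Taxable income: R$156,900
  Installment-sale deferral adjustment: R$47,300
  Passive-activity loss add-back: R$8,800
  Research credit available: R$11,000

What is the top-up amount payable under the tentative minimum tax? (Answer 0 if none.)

Tentative minimum tax:
  Adjusted income: R$156,900 + R$47,300 + R$8,800 = R$213,000
  Less exemption R$114,000 → base R$99,000
  R$99,000 × 18% = R$17,820

Standard income tax:
  R$34,000 × 15% = R$5,100
  R$59,000 × 29% = R$17,110
  R$63,900 × 35% = R$22,365
  → R$44,575
  Less research credit R$11,000 → R$33,575

R$17,820 ≤ R$33,575, so no add-on is due.

R$0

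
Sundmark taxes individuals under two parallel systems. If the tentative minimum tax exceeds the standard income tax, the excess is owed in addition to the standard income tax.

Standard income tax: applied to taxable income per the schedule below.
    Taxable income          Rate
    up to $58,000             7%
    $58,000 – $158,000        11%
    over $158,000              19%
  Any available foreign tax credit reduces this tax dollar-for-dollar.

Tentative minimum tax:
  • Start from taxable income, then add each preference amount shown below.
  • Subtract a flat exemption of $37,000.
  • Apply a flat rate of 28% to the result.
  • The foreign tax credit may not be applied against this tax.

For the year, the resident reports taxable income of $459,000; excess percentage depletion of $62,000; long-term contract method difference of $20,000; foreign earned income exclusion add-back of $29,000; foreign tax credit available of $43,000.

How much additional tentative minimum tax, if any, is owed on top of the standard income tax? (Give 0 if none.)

$119,990

Standard income tax:
  $58,000 × 7% = $4,060
  $100,000 × 11% = $11,000
  $301,000 × 19% = $57,190
  → $72,250
  Less foreign tax credit $43,000 → $29,250

Tentative minimum tax:
  Adjusted income: $459,000 + $62,000 + $20,000 + $29,000 = $570,000
  Less exemption $37,000 → base $533,000
  $533,000 × 28% = $149,240

Excess of tentative minimum tax over standard income tax: $149,240 − $29,250 = $119,990.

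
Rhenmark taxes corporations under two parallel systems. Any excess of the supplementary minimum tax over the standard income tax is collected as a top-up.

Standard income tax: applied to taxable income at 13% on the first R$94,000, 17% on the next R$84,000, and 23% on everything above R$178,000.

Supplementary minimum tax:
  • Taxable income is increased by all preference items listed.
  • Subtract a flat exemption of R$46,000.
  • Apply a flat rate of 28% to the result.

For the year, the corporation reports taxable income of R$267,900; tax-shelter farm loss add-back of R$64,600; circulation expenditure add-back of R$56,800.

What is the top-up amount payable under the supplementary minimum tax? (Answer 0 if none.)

R$48,947

Standard income tax:
  R$94,000 × 13% = R$12,220
  R$84,000 × 17% = R$14,280
  R$89,900 × 23% = R$20,677
  → R$47,177

Supplementary minimum tax:
  Adjusted income: R$267,900 + R$64,600 + R$56,800 = R$389,300
  Less exemption R$46,000 → base R$343,300
  R$343,300 × 28% = R$96,124

Excess of supplementary minimum tax over standard income tax: R$96,124 − R$47,177 = R$48,947.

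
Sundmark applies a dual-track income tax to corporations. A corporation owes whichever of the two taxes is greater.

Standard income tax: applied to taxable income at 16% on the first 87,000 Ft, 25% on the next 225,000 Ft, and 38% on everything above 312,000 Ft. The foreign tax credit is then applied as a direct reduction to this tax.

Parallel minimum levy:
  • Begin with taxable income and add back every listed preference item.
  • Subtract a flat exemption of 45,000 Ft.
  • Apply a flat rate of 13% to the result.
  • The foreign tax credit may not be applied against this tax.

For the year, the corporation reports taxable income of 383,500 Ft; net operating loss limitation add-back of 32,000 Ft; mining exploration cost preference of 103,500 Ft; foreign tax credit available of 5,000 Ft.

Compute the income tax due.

Parallel minimum levy:
  Adjusted income: 383,500 Ft + 32,000 Ft + 103,500 Ft = 519,000 Ft
  Less exemption 45,000 Ft → base 474,000 Ft
  474,000 Ft × 13% = 61,620 Ft

Standard income tax:
  87,000 Ft × 16% = 13,920 Ft
  225,000 Ft × 25% = 56,250 Ft
  71,500 Ft × 38% = 27,170 Ft
  → 97,340 Ft
  Less foreign tax credit 5,000 Ft → 92,340 Ft

92,340 Ft > 61,620 Ft, so the standard income tax governs.

92,340 Ft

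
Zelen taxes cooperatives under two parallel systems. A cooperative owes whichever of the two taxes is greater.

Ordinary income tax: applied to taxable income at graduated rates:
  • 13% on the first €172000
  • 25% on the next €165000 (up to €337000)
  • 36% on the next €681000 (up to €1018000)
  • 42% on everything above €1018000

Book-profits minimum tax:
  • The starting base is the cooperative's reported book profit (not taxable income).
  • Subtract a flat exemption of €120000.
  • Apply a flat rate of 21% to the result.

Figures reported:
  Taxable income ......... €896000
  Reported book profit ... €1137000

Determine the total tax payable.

€264850

Book-profits minimum tax:
  Base (reported book profit): €1137000
  Less exemption €120000 → base €1017000
  €1017000 × 21% = €213570

Ordinary income tax:
  €172000 × 13% = €22360
  €165000 × 25% = €41250
  €559000 × 36% = €201240
  → €264850

€264850 > €213570, so the ordinary income tax governs.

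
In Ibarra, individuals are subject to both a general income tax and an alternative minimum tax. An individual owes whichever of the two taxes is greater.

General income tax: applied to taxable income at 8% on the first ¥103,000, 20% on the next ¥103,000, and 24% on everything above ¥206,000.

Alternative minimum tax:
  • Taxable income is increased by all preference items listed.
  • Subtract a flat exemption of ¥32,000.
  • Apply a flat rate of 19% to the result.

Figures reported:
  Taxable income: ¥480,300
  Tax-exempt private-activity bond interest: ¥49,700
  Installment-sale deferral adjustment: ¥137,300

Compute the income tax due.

Alternative minimum tax:
  Adjusted income: ¥480,300 + ¥49,700 + ¥137,300 = ¥667,300
  Less exemption ¥32,000 → base ¥635,300
  ¥635,300 × 19% = ¥120,707

General income tax:
  ¥103,000 × 8% = ¥8,240
  ¥103,000 × 20% = ¥20,600
  ¥274,300 × 24% = ¥65,832
  → ¥94,672

¥120,707 > ¥94,672, so the alternative minimum tax is the binding amount.

¥120,707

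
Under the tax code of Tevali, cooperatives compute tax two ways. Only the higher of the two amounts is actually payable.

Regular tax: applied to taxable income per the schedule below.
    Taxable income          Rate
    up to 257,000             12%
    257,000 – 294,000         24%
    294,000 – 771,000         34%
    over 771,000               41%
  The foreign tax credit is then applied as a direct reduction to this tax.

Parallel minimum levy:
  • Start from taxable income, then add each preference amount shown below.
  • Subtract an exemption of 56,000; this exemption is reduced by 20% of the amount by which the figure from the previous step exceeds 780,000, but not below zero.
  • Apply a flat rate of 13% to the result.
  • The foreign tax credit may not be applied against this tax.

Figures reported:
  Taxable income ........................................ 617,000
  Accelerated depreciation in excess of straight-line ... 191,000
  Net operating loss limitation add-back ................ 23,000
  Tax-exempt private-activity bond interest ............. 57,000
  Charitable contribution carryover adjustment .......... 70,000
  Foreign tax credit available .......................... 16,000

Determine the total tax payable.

Regular tax:
  257,000 × 12% = 30,840
  37,000 × 24% = 8,880
  323,000 × 34% = 109,820
  → 149,540
  Less foreign tax credit 16,000 → 133,540

Parallel minimum levy:
  Adjusted income: 617,000 + 191,000 + 23,000 + 57,000 + 70,000 = 958,000
  Exemption: 56,000 − 20% × (958,000 − 780,000) = 56,000 − 35,600 = 20,400
  Base: 958,000 − 20,400 = 937,600
  937,600 × 13% = 121,888

133,540 > 121,888, so the regular tax governs.

133,540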